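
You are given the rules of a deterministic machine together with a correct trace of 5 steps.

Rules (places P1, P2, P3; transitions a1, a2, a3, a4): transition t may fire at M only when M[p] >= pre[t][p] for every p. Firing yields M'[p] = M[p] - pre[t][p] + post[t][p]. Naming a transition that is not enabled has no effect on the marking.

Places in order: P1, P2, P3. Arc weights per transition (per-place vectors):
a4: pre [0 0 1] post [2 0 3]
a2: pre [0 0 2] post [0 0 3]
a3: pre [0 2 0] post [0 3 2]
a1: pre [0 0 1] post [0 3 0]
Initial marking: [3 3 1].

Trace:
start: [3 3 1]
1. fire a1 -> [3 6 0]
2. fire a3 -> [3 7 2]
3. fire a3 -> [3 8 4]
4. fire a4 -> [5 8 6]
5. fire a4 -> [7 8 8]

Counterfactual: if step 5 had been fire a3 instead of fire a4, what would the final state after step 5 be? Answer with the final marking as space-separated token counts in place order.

5 9 8

(re-executing from step 5 with the substitution; state before step 5: [5 8 6])
5. fire a3 -> [5 9 8]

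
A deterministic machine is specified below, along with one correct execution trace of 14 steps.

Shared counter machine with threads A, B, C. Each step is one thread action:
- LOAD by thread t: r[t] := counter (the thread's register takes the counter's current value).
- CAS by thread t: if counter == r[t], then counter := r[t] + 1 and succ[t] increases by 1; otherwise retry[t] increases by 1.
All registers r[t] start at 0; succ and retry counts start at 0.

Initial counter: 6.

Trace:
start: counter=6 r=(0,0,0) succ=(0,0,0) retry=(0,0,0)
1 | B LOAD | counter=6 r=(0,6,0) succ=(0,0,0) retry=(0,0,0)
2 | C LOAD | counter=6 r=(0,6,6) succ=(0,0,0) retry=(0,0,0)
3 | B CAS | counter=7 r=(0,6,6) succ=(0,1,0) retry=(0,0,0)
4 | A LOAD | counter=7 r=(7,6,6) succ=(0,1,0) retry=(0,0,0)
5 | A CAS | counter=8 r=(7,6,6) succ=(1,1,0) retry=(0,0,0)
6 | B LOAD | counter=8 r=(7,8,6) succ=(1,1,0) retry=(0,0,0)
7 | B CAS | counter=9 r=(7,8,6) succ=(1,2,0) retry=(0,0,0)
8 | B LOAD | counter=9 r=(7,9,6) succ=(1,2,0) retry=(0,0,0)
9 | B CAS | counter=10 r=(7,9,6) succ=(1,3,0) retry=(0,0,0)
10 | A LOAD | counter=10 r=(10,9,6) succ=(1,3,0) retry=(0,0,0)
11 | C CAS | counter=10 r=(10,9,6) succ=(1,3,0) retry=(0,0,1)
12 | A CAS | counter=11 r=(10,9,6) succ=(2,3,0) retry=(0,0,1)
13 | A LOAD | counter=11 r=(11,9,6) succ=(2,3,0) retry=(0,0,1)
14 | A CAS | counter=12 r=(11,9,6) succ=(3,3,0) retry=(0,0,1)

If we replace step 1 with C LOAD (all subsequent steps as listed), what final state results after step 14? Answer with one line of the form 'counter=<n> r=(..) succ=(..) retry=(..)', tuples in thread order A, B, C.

(re-executing from step 1 with the substitution; state before step 1: counter=6 r=(0,0,0) succ=(0,0,0) retry=(0,0,0))
1 | C LOAD | counter=6 r=(0,0,6) succ=(0,0,0) retry=(0,0,0)
2 | C LOAD | counter=6 r=(0,0,6) succ=(0,0,0) retry=(0,0,0)
3 | B CAS | counter=6 r=(0,0,6) succ=(0,0,0) retry=(0,1,0)
4 | A LOAD | counter=6 r=(6,0,6) succ=(0,0,0) retry=(0,1,0)
5 | A CAS | counter=7 r=(6,0,6) succ=(1,0,0) retry=(0,1,0)
6 | B LOAD | counter=7 r=(6,7,6) succ=(1,0,0) retry=(0,1,0)
7 | B CAS | counter=8 r=(6,7,6) succ=(1,1,0) retry=(0,1,0)
8 | B LOAD | counter=8 r=(6,8,6) succ=(1,1,0) retry=(0,1,0)
9 | B CAS | counter=9 r=(6,8,6) succ=(1,2,0) retry=(0,1,0)
10 | A LOAD | counter=9 r=(9,8,6) succ=(1,2,0) retry=(0,1,0)
11 | C CAS | counter=9 r=(9,8,6) succ=(1,2,0) retry=(0,1,1)
12 | A CAS | counter=10 r=(9,8,6) succ=(2,2,0) retry=(0,1,1)
13 | A LOAD | counter=10 r=(10,8,6) succ=(2,2,0) retry=(0,1,1)
14 | A CAS | counter=11 r=(10,8,6) succ=(3,2,0) retry=(0,1,1)

counter=11 r=(10,8,6) succ=(3,2,0) retry=(0,1,1)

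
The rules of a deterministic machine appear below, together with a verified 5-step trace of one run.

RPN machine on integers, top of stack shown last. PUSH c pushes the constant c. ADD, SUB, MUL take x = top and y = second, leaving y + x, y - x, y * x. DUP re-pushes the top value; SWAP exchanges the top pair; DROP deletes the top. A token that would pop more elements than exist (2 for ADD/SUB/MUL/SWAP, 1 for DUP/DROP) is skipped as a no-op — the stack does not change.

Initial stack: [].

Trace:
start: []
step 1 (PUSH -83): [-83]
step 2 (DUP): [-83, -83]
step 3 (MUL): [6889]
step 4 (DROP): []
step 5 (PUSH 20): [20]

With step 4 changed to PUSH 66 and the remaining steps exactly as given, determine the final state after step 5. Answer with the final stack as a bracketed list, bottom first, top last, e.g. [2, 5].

(re-executing from step 4 with the substitution; state before step 4: [6889])
step 4 (PUSH 66): [6889, 66]
step 5 (PUSH 20): [6889, 66, 20]

[6889, 66, 20]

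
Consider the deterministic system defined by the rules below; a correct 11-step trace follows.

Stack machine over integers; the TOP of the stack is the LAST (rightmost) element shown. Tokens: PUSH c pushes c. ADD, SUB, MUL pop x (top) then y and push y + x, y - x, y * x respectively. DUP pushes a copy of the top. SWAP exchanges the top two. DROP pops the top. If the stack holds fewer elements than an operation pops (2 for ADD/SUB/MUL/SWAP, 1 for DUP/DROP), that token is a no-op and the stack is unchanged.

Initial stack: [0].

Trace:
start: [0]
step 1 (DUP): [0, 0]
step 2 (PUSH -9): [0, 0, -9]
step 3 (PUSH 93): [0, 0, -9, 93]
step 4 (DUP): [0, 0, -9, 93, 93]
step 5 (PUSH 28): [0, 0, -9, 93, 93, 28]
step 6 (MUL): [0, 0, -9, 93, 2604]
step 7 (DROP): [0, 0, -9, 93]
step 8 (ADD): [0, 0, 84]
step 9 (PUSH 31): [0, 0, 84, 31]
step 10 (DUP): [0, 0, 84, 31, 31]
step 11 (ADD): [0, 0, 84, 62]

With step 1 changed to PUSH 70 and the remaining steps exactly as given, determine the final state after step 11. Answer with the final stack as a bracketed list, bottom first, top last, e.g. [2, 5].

[0, 70, 84, 62]

(re-executing from step 1 with the substitution; state before step 1: [0])
step 1 (PUSH 70): [0, 70]
step 2 (PUSH -9): [0, 70, -9]
step 3 (PUSH 93): [0, 70, -9, 93]
step 4 (DUP): [0, 70, -9, 93, 93]
step 5 (PUSH 28): [0, 70, -9, 93, 93, 28]
step 6 (MUL): [0, 70, -9, 93, 2604]
step 7 (DROP): [0, 70, -9, 93]
step 8 (ADD): [0, 70, 84]
step 9 (PUSH 31): [0, 70, 84, 31]
step 10 (DUP): [0, 70, 84, 31, 31]
step 11 (ADD): [0, 70, 84, 62]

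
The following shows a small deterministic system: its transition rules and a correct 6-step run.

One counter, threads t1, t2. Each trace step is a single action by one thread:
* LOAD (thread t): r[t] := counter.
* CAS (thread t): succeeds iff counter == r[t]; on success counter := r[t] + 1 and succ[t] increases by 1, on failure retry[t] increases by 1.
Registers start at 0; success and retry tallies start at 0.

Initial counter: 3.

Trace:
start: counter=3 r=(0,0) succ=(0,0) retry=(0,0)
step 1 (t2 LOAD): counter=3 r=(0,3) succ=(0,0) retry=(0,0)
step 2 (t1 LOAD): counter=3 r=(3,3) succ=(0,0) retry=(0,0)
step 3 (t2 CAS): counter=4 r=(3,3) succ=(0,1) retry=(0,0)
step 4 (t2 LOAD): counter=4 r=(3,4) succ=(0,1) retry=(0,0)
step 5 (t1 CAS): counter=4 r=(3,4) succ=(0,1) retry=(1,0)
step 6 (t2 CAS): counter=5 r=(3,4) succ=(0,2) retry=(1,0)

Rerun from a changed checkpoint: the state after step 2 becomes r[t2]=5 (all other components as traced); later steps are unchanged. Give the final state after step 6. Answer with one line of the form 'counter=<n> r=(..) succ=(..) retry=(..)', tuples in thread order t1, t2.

counter=4 r=(3,3) succ=(1,0) retry=(0,2)

state after step 2 := counter=3 r=(3,5) succ=(0,0) retry=(0,0)
step 3 (t2 CAS): counter=3 r=(3,5) succ=(0,0) retry=(0,1)
step 4 (t2 LOAD): counter=3 r=(3,3) succ=(0,0) retry=(0,1)
step 5 (t1 CAS): counter=4 r=(3,3) succ=(1,0) retry=(0,1)
step 6 (t2 CAS): counter=4 r=(3,3) succ=(1,0) retry=(0,2)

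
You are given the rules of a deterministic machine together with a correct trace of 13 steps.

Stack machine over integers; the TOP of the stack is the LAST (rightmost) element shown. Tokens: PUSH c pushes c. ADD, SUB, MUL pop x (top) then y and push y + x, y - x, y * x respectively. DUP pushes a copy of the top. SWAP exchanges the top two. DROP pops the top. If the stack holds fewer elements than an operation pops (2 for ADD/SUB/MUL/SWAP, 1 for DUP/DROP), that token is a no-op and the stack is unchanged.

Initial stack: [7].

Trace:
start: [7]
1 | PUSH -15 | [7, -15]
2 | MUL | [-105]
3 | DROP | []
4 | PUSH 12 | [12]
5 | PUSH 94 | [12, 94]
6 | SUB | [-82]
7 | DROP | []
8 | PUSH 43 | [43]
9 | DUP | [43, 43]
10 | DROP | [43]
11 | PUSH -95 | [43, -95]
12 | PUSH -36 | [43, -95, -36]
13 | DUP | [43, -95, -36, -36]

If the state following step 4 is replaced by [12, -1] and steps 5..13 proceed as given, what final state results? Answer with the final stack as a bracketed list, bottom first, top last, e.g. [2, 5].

state after step 4 := [12, -1]
5 | PUSH 94 | [12, -1, 94]
6 | SUB | [12, -95]
7 | DROP | [12]
8 | PUSH 43 | [12, 43]
9 | DUP | [12, 43, 43]
10 | DROP | [12, 43]
11 | PUSH -95 | [12, 43, -95]
12 | PUSH -36 | [12, 43, -95, -36]
13 | DUP | [12, 43, -95, -36, -36]

[12, 43, -95, -36, -36]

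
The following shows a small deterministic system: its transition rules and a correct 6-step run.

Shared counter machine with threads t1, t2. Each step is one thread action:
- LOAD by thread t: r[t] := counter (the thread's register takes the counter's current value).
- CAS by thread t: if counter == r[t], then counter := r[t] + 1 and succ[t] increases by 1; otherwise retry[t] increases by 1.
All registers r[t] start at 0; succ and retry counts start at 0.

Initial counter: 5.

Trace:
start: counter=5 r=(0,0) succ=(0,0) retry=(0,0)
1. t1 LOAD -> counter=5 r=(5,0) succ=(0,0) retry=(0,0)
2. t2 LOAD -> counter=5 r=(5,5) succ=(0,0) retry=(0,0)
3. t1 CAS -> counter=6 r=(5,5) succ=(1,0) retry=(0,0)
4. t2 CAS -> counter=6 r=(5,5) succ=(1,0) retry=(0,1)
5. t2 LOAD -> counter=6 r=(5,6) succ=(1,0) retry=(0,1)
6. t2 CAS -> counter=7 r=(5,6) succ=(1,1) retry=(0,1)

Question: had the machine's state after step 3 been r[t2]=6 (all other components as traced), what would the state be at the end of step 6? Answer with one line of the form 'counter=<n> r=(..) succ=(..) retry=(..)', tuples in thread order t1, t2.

state after step 3 := counter=6 r=(5,6) succ=(1,0) retry=(0,0)
4. t2 CAS -> counter=7 r=(5,6) succ=(1,1) retry=(0,0)
5. t2 LOAD -> counter=7 r=(5,7) succ=(1,1) retry=(0,0)
6. t2 CAS -> counter=8 r=(5,7) succ=(1,2) retry=(0,0)

counter=8 r=(5,7) succ=(1,2) retry=(0,0)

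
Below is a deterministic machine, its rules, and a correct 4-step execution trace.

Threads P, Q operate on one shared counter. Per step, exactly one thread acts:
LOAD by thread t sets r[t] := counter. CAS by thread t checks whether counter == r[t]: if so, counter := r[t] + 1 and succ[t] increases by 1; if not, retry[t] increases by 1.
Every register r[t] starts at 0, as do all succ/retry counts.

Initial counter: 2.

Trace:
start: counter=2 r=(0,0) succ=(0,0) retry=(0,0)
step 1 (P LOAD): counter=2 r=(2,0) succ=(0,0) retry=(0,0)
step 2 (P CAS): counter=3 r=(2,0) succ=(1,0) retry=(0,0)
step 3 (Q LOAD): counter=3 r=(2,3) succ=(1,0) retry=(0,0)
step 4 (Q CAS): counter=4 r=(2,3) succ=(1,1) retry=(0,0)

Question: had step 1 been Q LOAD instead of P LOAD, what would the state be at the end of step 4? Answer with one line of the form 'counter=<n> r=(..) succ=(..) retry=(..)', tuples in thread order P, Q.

counter=3 r=(0,2) succ=(0,1) retry=(1,0)

(re-executing from step 1 with the substitution; state before step 1: counter=2 r=(0,0) succ=(0,0) retry=(0,0))
step 1 (Q LOAD): counter=2 r=(0,2) succ=(0,0) retry=(0,0)
step 2 (P CAS): counter=2 r=(0,2) succ=(0,0) retry=(1,0)
step 3 (Q LOAD): counter=2 r=(0,2) succ=(0,0) retry=(1,0)
step 4 (Q CAS): counter=3 r=(0,2) succ=(0,1) retry=(1,0)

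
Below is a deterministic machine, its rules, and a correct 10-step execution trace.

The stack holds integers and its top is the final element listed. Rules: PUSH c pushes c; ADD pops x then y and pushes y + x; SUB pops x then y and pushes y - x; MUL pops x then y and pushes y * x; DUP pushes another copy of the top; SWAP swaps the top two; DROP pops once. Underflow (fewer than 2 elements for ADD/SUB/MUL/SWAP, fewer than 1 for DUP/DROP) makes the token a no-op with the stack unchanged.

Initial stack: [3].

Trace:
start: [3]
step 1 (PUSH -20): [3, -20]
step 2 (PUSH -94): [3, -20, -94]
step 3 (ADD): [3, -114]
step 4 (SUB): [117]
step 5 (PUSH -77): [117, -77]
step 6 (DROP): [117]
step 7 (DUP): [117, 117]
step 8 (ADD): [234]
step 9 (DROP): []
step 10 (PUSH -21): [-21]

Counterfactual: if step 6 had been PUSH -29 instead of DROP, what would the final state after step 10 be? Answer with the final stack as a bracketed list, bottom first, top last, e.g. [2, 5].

[117, -77, -21]

(re-executing from step 6 with the substitution; state before step 6: [117, -77])
step 6 (PUSH -29): [117, -77, -29]
step 7 (DUP): [117, -77, -29, -29]
step 8 (ADD): [117, -77, -58]
step 9 (DROP): [117, -77]
step 10 (PUSH -21): [117, -77, -21]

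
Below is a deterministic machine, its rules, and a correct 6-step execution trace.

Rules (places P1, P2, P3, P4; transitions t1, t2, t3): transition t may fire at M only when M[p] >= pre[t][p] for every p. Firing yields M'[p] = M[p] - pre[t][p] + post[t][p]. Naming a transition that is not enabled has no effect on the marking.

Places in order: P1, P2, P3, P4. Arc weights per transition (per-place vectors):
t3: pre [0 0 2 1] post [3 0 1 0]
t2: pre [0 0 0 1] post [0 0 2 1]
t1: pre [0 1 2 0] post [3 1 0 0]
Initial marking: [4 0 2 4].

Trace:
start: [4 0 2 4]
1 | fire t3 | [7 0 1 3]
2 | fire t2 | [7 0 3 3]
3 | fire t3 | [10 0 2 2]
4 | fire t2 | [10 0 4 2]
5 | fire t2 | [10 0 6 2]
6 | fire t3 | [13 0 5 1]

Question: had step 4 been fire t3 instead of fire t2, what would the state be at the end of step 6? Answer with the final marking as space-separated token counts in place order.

16 0 2 0

(re-executing from step 4 with the substitution; state before step 4: [10 0 2 2])
4 | fire t3 | [13 0 1 1]
5 | fire t2 | [13 0 3 1]
6 | fire t3 | [16 0 2 0]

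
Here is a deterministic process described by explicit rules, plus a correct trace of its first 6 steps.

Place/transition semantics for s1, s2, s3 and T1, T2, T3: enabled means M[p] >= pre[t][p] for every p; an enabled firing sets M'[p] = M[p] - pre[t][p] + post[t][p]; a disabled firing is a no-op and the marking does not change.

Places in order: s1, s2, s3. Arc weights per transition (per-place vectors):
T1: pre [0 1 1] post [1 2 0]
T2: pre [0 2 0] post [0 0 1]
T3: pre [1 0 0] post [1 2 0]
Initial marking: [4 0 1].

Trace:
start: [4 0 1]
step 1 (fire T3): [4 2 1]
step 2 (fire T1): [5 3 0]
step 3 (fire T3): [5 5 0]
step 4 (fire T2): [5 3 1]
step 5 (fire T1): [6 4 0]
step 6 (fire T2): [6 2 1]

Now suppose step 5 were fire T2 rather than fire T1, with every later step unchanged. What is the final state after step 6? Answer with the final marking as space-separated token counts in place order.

(re-executing from step 5 with the substitution; state before step 5: [5 3 1])
step 5 (fire T2): [5 1 2]
step 6 (fire T2): [5 1 2]

5 1 2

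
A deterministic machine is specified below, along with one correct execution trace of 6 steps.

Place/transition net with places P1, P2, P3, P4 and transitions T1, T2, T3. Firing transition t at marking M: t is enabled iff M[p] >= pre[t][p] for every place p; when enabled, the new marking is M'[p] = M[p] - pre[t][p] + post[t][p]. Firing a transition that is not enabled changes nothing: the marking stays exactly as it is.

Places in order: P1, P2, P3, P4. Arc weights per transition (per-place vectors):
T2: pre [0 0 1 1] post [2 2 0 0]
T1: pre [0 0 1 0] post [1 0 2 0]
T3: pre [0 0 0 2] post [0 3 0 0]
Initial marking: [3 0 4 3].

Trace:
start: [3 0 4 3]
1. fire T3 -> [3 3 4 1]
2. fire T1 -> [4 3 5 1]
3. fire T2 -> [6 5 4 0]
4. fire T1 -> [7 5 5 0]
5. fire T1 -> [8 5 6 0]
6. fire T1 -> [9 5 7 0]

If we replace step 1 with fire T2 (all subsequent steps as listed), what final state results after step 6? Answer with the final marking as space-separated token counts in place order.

11 4 6 1

(re-executing from step 1 with the substitution; state before step 1: [3 0 4 3])
1. fire T2 -> [5 2 3 2]
2. fire T1 -> [6 2 4 2]
3. fire T2 -> [8 4 3 1]
4. fire T1 -> [9 4 4 1]
5. fire T1 -> [10 4 5 1]
6. fire T1 -> [11 4 6 1]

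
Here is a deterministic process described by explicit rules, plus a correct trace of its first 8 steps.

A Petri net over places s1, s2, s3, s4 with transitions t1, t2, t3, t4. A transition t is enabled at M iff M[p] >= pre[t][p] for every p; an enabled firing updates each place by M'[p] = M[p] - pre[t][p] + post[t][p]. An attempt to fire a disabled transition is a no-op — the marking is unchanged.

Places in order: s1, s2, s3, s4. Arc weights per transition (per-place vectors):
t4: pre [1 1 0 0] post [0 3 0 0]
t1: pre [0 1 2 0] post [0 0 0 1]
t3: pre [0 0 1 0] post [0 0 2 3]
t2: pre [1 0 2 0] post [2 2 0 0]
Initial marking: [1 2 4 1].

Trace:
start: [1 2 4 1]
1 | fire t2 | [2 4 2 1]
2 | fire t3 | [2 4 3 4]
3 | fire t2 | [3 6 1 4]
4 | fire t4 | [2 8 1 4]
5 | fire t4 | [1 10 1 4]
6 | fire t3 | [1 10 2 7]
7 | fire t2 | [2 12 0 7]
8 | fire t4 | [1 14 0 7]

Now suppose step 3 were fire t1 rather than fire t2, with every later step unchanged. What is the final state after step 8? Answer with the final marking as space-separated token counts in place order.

(re-executing from step 3 with the substitution; state before step 3: [2 4 3 4])
3 | fire t1 | [2 3 1 5]
4 | fire t4 | [1 5 1 5]
5 | fire t4 | [0 7 1 5]
6 | fire t3 | [0 7 2 8]
7 | fire t2 | [0 7 2 8]
8 | fire t4 | [0 7 2 8]

0 7 2 8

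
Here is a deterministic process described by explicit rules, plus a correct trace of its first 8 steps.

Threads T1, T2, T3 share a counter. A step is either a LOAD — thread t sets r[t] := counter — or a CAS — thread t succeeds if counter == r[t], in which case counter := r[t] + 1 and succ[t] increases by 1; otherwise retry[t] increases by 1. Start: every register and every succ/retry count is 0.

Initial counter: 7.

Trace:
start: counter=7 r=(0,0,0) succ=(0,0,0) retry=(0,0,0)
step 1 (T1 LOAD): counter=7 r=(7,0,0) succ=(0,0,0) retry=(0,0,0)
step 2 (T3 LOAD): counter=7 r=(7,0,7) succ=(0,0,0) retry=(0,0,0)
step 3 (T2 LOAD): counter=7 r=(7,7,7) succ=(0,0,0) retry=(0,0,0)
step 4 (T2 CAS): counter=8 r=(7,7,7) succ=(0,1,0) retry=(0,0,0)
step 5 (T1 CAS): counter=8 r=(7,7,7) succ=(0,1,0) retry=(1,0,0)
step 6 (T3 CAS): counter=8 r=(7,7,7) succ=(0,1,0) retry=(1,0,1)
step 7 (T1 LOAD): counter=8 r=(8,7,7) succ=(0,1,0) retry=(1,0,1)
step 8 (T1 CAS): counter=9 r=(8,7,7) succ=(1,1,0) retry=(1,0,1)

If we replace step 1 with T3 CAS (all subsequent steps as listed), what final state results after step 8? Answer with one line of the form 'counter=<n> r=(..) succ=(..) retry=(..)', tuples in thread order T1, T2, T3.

(re-executing from step 1 with the substitution; state before step 1: counter=7 r=(0,0,0) succ=(0,0,0) retry=(0,0,0))
step 1 (T3 CAS): counter=7 r=(0,0,0) succ=(0,0,0) retry=(0,0,1)
step 2 (T3 LOAD): counter=7 r=(0,0,7) succ=(0,0,0) retry=(0,0,1)
step 3 (T2 LOAD): counter=7 r=(0,7,7) succ=(0,0,0) retry=(0,0,1)
step 4 (T2 CAS): counter=8 r=(0,7,7) succ=(0,1,0) retry=(0,0,1)
step 5 (T1 CAS): counter=8 r=(0,7,7) succ=(0,1,0) retry=(1,0,1)
step 6 (T3 CAS): counter=8 r=(0,7,7) succ=(0,1,0) retry=(1,0,2)
step 7 (T1 LOAD): counter=8 r=(8,7,7) succ=(0,1,0) retry=(1,0,2)
step 8 (T1 CAS): counter=9 r=(8,7,7) succ=(1,1,0) retry=(1,0,2)

counter=9 r=(8,7,7) succ=(1,1,0) retry=(1,0,2)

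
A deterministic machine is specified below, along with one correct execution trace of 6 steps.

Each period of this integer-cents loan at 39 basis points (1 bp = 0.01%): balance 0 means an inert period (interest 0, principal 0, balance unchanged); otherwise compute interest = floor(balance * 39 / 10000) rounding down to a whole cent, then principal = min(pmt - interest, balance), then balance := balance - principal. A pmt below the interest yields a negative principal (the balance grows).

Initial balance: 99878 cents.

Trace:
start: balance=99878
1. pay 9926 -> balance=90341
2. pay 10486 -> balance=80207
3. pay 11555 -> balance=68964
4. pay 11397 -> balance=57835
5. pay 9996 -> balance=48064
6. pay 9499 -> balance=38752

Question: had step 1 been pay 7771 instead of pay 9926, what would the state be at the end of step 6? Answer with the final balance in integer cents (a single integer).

(re-executing from step 1 with the substitution; state before step 1: balance=99878)
1. pay 7771 -> balance=92496
2. pay 10486 -> balance=82370
3. pay 11555 -> balance=71136
4. pay 11397 -> balance=60016
5. pay 9996 -> balance=50254
6. pay 9499 -> balance=40950

40950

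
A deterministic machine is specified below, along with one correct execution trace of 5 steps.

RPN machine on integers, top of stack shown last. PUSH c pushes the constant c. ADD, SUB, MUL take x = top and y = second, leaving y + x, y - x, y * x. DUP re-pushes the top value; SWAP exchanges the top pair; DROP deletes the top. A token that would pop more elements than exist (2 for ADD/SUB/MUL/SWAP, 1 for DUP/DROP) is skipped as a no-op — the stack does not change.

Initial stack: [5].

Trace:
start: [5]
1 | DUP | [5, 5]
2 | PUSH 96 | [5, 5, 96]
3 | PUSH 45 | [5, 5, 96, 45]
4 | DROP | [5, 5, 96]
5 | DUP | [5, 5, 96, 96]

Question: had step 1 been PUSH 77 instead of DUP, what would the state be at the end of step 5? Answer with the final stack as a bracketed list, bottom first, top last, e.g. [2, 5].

[5, 77, 96, 96]

(re-executing from step 1 with the substitution; state before step 1: [5])
1 | PUSH 77 | [5, 77]
2 | PUSH 96 | [5, 77, 96]
3 | PUSH 45 | [5, 77, 96, 45]
4 | DROP | [5, 77, 96]
5 | DUP | [5, 77, 96, 96]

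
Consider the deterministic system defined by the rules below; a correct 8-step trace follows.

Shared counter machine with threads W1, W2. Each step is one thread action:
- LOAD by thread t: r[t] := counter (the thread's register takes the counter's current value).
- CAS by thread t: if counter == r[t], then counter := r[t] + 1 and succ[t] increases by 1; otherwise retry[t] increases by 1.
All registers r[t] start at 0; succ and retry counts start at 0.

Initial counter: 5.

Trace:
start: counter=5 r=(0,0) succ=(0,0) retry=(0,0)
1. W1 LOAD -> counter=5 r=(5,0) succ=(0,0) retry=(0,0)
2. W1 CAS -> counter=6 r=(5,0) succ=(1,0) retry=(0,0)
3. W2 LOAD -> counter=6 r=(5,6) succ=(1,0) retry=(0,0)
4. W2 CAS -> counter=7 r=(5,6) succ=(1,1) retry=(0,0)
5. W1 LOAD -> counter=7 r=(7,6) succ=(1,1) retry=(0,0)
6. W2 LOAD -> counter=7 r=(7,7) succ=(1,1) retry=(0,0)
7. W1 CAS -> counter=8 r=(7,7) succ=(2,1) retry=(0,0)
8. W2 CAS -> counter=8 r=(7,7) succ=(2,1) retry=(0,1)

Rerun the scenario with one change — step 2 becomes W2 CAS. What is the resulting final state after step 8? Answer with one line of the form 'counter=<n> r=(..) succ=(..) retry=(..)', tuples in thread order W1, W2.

(re-executing from step 2 with the substitution; state before step 2: counter=5 r=(5,0) succ=(0,0) retry=(0,0))
2. W2 CAS -> counter=5 r=(5,0) succ=(0,0) retry=(0,1)
3. W2 LOAD -> counter=5 r=(5,5) succ=(0,0) retry=(0,1)
4. W2 CAS -> counter=6 r=(5,5) succ=(0,1) retry=(0,1)
5. W1 LOAD -> counter=6 r=(6,5) succ=(0,1) retry=(0,1)
6. W2 LOAD -> counter=6 r=(6,6) succ=(0,1) retry=(0,1)
7. W1 CAS -> counter=7 r=(6,6) succ=(1,1) retry=(0,1)
8. W2 CAS -> counter=7 r=(6,6) succ=(1,1) retry=(0,2)

counter=7 r=(6,6) succ=(1,1) retry=(0,2)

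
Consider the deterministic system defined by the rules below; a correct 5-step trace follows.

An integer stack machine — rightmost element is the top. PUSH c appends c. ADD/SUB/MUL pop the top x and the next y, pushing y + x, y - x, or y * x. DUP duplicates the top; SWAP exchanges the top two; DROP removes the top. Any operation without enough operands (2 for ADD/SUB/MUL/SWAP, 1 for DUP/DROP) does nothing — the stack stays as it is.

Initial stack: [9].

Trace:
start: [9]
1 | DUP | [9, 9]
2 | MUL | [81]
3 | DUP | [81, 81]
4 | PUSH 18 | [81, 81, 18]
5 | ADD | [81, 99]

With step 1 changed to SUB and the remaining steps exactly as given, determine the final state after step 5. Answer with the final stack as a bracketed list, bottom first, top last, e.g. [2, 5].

(re-executing from step 1 with the substitution; state before step 1: [9])
1 | SUB | [9]
2 | MUL | [9]
3 | DUP | [9, 9]
4 | PUSH 18 | [9, 9, 18]
5 | ADD | [9, 27]

[9, 27]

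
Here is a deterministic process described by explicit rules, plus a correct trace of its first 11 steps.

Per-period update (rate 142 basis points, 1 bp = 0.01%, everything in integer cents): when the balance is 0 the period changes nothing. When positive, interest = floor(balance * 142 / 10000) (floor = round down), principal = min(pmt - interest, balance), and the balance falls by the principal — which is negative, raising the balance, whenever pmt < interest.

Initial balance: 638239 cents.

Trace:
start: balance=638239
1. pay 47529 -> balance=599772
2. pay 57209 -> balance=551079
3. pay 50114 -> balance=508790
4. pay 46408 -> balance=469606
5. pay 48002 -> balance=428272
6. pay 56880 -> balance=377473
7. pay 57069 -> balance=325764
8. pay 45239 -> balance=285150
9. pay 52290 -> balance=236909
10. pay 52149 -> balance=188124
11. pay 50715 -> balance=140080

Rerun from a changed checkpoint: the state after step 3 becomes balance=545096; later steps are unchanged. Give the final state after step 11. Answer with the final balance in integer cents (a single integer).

state after step 3 := balance=545096
4. pay 46408 -> balance=506428
5. pay 48002 -> balance=465617
6. pay 56880 -> balance=415348
7. pay 57069 -> balance=364176
8. pay 45239 -> balance=324108
9. pay 52290 -> balance=276420
10. pay 52149 -> balance=228196
11. pay 50715 -> balance=180721

180721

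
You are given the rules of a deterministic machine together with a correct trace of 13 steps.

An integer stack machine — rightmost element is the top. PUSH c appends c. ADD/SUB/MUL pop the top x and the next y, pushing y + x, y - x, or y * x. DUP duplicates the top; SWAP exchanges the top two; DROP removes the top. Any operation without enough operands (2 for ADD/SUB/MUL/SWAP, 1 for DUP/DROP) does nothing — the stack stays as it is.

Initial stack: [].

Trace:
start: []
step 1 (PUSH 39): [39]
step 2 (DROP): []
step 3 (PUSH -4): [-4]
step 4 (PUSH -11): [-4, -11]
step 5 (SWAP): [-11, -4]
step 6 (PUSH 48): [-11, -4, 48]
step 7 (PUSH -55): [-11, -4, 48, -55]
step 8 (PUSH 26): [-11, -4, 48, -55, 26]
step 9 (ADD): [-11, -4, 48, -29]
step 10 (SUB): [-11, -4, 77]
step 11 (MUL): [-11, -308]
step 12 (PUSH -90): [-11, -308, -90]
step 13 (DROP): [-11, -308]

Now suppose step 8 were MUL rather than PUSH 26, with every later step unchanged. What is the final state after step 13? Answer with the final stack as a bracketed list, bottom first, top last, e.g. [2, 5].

[2633]

(re-executing from step 8 with the substitution; state before step 8: [-11, -4, 48, -55])
step 8 (MUL): [-11, -4, -2640]
step 9 (ADD): [-11, -2644]
step 10 (SUB): [2633]
step 11 (MUL): [2633]
step 12 (PUSH -90): [2633, -90]
step 13 (DROP): [2633]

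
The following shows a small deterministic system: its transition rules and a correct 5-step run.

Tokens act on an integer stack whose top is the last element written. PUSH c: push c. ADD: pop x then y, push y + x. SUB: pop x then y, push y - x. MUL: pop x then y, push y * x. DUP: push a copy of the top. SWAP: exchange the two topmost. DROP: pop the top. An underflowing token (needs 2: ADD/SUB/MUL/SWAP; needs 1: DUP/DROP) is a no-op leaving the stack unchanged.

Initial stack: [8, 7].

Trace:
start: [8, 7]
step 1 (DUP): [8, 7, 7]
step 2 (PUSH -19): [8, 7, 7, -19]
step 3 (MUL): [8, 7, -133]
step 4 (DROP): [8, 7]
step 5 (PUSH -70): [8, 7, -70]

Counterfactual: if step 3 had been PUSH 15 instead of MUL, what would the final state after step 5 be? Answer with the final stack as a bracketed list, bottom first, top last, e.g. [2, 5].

[8, 7, 7, -19, -70]

(re-executing from step 3 with the substitution; state before step 3: [8, 7, 7, -19])
step 3 (PUSH 15): [8, 7, 7, -19, 15]
step 4 (DROP): [8, 7, 7, -19]
step 5 (PUSH -70): [8, 7, 7, -19, -70]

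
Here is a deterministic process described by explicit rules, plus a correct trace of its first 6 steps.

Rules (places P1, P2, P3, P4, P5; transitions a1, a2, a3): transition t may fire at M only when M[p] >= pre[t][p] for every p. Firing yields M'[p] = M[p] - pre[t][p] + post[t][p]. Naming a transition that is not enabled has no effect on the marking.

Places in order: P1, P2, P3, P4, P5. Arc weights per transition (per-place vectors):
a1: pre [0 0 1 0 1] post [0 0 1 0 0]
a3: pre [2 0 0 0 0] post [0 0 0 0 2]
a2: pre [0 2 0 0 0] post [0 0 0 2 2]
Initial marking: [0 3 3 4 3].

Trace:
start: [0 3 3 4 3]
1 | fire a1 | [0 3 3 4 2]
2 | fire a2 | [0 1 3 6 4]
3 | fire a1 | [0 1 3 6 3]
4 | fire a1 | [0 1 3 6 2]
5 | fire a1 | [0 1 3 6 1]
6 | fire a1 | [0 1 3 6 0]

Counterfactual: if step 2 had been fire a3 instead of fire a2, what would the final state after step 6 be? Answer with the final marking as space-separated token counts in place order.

0 3 3 4 0

(re-executing from step 2 with the substitution; state before step 2: [0 3 3 4 2])
2 | fire a3 | [0 3 3 4 2]
3 | fire a1 | [0 3 3 4 1]
4 | fire a1 | [0 3 3 4 0]
5 | fire a1 | [0 3 3 4 0]
6 | fire a1 | [0 3 3 4 0]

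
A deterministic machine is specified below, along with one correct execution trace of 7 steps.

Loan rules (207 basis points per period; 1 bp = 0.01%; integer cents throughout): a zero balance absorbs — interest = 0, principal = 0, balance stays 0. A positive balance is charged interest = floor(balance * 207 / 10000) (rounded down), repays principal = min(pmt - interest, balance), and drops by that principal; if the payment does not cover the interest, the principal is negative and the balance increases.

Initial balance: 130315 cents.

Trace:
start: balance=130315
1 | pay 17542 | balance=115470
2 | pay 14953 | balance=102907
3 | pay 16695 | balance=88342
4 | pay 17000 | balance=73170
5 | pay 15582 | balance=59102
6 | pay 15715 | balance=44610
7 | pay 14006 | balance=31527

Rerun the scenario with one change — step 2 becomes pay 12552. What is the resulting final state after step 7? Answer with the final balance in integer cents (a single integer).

34187

(re-executing from step 2 with the substitution; state before step 2: balance=115470)
2 | pay 12552 | balance=105308
3 | pay 16695 | balance=90792
4 | pay 17000 | balance=75671
5 | pay 15582 | balance=61655
6 | pay 15715 | balance=47216
7 | pay 14006 | balance=34187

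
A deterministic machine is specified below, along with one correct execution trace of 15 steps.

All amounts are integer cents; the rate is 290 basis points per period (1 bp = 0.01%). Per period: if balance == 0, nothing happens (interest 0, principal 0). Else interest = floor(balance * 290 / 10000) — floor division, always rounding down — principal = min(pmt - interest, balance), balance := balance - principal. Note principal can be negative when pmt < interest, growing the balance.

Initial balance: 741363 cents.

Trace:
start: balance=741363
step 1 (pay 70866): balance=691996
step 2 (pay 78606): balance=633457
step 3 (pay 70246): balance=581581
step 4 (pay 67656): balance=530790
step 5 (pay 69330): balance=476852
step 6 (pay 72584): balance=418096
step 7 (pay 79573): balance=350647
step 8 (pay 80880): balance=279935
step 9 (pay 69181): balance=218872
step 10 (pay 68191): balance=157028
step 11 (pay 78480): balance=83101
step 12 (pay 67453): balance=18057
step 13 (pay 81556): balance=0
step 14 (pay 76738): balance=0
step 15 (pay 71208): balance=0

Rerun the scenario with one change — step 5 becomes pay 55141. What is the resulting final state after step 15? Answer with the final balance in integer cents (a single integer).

(re-executing from step 5 with the substitution; state before step 5: balance=530790)
step 5 (pay 55141): balance=491041
step 6 (pay 72584): balance=432697
step 7 (pay 79573): balance=365672
step 8 (pay 80880): balance=295396
step 9 (pay 69181): balance=234781
step 10 (pay 68191): balance=173398
step 11 (pay 78480): balance=99946
step 12 (pay 67453): balance=35391
step 13 (pay 81556): balance=0
step 14 (pay 76738): balance=0
step 15 (pay 71208): balance=0

0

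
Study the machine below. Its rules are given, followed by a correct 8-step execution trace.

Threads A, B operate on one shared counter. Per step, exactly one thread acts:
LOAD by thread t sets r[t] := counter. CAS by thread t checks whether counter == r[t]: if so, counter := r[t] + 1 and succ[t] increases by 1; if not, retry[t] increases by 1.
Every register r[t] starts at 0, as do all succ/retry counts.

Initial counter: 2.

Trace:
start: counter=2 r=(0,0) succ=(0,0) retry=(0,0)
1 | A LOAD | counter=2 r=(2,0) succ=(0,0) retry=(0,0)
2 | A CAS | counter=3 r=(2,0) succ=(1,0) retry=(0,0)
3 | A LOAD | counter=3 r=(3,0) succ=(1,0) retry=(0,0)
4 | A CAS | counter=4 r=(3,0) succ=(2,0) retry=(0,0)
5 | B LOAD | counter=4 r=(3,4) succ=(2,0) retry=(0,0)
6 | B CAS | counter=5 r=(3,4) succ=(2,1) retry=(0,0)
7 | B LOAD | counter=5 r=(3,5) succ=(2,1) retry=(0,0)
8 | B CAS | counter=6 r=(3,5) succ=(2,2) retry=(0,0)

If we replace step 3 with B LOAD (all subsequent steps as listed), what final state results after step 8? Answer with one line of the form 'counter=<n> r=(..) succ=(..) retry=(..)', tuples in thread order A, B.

(re-executing from step 3 with the substitution; state before step 3: counter=3 r=(2,0) succ=(1,0) retry=(0,0))
3 | B LOAD | counter=3 r=(2,3) succ=(1,0) retry=(0,0)
4 | A CAS | counter=3 r=(2,3) succ=(1,0) retry=(1,0)
5 | B LOAD | counter=3 r=(2,3) succ=(1,0) retry=(1,0)
6 | B CAS | counter=4 r=(2,3) succ=(1,1) retry=(1,0)
7 | B LOAD | counter=4 r=(2,4) succ=(1,1) retry=(1,0)
8 | B CAS | counter=5 r=(2,4) succ=(1,2) retry=(1,0)

counter=5 r=(2,4) succ=(1,2) retry=(1,0)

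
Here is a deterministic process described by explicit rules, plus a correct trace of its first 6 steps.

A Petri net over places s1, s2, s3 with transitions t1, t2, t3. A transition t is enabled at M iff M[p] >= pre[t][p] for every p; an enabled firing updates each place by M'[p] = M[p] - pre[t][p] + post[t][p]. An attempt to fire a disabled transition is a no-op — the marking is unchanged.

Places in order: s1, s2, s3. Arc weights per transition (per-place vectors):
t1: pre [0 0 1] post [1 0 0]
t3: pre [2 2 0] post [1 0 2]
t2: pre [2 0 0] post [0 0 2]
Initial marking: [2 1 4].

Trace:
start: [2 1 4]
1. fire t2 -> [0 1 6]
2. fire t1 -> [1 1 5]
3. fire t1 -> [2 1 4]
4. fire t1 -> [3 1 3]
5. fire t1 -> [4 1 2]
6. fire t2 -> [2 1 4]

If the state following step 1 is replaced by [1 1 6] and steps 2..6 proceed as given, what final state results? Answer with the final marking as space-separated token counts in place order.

state after step 1 := [1 1 6]
2. fire t1 -> [2 1 5]
3. fire t1 -> [3 1 4]
4. fire t1 -> [4 1 3]
5. fire t1 -> [5 1 2]
6. fire t2 -> [3 1 4]

3 1 4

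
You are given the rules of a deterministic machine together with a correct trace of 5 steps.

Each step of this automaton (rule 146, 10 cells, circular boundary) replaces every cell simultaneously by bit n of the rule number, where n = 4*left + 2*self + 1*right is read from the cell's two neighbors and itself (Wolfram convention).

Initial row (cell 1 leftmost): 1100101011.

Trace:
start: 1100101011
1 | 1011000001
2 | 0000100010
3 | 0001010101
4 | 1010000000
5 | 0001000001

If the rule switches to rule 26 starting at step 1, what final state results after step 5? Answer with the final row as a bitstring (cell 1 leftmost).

0000100011

(re-executing steps 1..5 under rule 26; state before step 1: 1100101011)
1 | 0011000010
2 | 0110100101
3 | 0100011000
4 | 1010110100
5 | 0000100011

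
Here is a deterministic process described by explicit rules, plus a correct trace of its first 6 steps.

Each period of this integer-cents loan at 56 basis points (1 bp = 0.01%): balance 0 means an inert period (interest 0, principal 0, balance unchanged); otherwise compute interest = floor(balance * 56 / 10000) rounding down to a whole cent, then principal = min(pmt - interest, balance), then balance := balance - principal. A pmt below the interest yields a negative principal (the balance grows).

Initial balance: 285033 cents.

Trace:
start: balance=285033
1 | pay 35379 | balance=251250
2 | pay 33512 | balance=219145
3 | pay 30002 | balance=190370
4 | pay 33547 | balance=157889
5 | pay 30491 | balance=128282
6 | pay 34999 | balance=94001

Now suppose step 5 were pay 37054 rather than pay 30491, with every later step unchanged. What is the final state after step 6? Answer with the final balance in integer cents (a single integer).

(re-executing from step 5 with the substitution; state before step 5: balance=157889)
5 | pay 37054 | balance=121719
6 | pay 34999 | balance=87401

87401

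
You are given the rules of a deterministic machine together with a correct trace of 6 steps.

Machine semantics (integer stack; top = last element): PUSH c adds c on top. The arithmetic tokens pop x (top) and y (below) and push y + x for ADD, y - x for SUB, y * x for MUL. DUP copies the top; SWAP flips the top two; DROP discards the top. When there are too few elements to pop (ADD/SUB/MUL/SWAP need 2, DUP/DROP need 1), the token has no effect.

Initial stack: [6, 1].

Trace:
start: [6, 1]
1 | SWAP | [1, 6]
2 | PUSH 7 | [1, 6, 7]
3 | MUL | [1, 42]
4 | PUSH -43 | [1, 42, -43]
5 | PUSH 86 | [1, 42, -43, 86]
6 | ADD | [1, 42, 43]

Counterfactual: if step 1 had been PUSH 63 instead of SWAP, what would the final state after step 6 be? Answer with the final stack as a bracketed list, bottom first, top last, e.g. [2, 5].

[6, 1, 441, 43]

(re-executing from step 1 with the substitution; state before step 1: [6, 1])
1 | PUSH 63 | [6, 1, 63]
2 | PUSH 7 | [6, 1, 63, 7]
3 | MUL | [6, 1, 441]
4 | PUSH -43 | [6, 1, 441, -43]
5 | PUSH 86 | [6, 1, 441, -43, 86]
6 | ADD | [6, 1, 441, 43]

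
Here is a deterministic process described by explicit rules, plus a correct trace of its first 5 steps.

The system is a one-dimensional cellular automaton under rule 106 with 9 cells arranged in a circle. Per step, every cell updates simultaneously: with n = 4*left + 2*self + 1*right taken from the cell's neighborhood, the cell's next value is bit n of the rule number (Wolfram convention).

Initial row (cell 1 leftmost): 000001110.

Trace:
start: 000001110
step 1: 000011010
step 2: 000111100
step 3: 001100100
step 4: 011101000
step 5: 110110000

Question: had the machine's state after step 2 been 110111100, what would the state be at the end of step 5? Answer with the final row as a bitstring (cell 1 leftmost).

001010111

state after step 2 := 110111100
step 3: 111100101
step 4: 000101011
step 5: 001010111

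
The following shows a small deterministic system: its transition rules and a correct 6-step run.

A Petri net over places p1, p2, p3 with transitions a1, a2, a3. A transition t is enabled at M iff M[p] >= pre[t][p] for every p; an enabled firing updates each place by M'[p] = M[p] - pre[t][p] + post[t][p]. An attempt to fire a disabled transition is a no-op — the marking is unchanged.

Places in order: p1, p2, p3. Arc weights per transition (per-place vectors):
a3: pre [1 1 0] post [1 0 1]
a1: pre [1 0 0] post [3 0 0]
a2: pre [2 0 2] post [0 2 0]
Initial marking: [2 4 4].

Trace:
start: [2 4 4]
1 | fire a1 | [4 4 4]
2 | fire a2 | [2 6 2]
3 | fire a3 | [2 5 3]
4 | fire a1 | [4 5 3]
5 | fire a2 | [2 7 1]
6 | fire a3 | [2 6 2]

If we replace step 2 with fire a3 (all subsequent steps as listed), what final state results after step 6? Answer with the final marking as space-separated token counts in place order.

4 3 5

(re-executing from step 2 with the substitution; state before step 2: [4 4 4])
2 | fire a3 | [4 3 5]
3 | fire a3 | [4 2 6]
4 | fire a1 | [6 2 6]
5 | fire a2 | [4 4 4]
6 | fire a3 | [4 3 5]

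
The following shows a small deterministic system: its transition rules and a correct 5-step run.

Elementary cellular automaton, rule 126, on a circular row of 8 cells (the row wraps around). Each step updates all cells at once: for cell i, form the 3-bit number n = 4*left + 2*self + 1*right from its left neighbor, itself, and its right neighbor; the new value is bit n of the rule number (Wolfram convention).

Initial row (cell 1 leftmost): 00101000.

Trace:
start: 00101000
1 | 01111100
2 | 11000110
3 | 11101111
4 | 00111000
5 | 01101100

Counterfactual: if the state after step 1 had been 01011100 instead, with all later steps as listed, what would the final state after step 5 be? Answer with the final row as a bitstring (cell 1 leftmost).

10011001

state after step 1 := 01011100
2 | 11110110
3 | 10011111
4 | 11110000
5 | 10011001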